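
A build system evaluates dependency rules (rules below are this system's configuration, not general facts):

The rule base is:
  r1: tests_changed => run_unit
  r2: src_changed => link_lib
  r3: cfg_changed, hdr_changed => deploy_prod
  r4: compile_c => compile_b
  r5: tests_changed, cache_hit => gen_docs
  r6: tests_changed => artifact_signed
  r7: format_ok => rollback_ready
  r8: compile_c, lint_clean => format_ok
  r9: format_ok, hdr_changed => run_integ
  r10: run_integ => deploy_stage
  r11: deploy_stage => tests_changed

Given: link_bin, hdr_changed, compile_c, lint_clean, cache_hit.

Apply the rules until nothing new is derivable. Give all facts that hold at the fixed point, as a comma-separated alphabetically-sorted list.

artifact_signed, cache_hit, compile_b, compile_c, deploy_stage, format_ok, gen_docs, hdr_changed, link_bin, lint_clean, rollback_ready, run_integ, run_unit, tests_changed

Round 1: r4 [compile_c => compile_b]; r8 [compile_c, lint_clean => format_ok]. New: compile_b, format_ok.
Round 2: r7 [format_ok => rollback_ready]; r9 [format_ok, hdr_changed => run_integ]. New: rollback_ready, run_integ.
Round 3: r10 [run_integ => deploy_stage]. New: deploy_stage.
Round 4: r11 [deploy_stage => tests_changed]. New: tests_changed.
Round 5: r1 [tests_changed => run_unit]; r5 [tests_changed, cache_hit => gen_docs]; r6 [tests_changed => artifact_signed]. New: run_unit, gen_docs, artifact_signed.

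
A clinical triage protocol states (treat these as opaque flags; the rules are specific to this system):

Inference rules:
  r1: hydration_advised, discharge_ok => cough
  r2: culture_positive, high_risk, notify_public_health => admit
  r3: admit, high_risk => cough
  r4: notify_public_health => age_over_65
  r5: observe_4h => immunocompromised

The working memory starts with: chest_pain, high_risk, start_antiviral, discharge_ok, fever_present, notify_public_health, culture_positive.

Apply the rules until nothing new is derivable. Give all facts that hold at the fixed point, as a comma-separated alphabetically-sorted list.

Round 1 fires r2, r4, giving admit, age_over_65.
Round 2 fires r3, giving cough.

admit, age_over_65, chest_pain, cough, culture_positive, discharge_ok, fever_present, high_risk, notify_public_health, start_antiviral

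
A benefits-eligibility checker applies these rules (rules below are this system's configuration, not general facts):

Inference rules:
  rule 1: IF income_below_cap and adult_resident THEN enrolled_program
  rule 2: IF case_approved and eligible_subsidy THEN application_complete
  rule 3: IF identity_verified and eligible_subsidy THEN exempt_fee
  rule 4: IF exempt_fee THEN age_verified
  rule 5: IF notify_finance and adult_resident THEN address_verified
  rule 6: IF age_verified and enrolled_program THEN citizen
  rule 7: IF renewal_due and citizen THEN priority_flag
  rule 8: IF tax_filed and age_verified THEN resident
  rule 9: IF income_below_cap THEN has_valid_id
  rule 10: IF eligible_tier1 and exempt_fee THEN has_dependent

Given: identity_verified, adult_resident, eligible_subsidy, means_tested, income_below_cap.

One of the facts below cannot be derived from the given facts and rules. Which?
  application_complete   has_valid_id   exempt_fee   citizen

Round 1 fires rule 1, rule 3, rule 9, giving enrolled_program, exempt_fee, has_valid_id.
Round 2 fires rule 4, giving age_verified.
Round 3 fires rule 6, giving citizen.
Derived: has_valid_id (round 1), citizen (round 3), exempt_fee (round 1). application_complete never appears in any round.

application_complete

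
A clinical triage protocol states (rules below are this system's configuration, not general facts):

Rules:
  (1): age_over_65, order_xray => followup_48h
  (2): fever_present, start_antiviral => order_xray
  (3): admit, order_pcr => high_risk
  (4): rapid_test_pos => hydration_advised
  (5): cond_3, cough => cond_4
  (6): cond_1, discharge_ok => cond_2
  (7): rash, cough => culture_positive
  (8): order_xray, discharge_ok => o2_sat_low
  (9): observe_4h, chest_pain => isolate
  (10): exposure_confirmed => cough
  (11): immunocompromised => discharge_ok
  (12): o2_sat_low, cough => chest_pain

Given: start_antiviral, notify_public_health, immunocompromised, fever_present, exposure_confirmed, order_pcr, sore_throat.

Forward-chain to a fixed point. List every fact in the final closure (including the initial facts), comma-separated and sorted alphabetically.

Round 1: (2) [fever_present, start_antiviral => order_xray]; (10) [exposure_confirmed => cough]; (11) [immunocompromised => discharge_ok]. New: order_xray, cough, discharge_ok.
Round 2: (8) [order_xray, discharge_ok => o2_sat_low]. New: o2_sat_low.
Round 3: (12) [o2_sat_low, cough => chest_pain]. New: chest_pain.

chest_pain, cough, discharge_ok, exposure_confirmed, fever_present, immunocompromised, notify_public_health, o2_sat_low, order_pcr, order_xray, sore_throat, start_antiviral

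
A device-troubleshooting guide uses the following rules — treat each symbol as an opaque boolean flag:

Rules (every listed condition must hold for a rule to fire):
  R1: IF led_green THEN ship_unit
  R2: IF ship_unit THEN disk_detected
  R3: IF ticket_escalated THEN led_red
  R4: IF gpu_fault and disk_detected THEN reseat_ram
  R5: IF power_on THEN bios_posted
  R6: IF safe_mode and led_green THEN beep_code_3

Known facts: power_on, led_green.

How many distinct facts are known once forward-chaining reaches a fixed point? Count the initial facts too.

[1] R1 [IF led_green THEN ship_unit]; R5 [IF power_on THEN bios_posted]. ⇒ new: ship_unit, bios_posted.
[2] R2 [IF ship_unit THEN disk_detected]. ⇒ new: disk_detected.
Closure: {bios_posted, disk_detected, led_green, power_on, ship_unit} — 5 facts.

5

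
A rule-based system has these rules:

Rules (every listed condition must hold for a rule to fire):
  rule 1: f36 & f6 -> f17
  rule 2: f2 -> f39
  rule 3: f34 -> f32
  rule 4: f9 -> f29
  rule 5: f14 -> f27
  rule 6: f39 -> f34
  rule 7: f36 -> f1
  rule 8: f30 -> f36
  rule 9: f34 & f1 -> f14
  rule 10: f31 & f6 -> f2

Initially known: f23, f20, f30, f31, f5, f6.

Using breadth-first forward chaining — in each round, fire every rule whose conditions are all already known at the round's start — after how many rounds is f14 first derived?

4

Round 1 — rule 8, rule 10, derive f36, f2.
Round 2 — rule 1, rule 2, rule 7, derive f17, f39, f1.
Round 3 — rule 6, derive f34.
Round 4 — rule 3, rule 9, derive f32, f14.
f14 first appears in round 4.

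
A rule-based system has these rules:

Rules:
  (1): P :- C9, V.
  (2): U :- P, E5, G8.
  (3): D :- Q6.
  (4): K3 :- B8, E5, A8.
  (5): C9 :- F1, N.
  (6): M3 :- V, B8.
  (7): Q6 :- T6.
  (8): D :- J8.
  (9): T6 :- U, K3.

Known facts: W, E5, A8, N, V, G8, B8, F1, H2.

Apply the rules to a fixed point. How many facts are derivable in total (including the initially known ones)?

Round 1 — (4), (5), (6), derive K3, C9, M3.
Round 2 — (1), derive P.
Round 3 — (2), derive U.
Round 4 — (9), derive T6.
Round 5 — (7), derive Q6.
Round 6 — (3), derive D.
Closure: {A8, B8, C9, D, E5, F1, G8, H2, K3, M3, N, P, Q6, T6, U, V, W} — 17 facts.

17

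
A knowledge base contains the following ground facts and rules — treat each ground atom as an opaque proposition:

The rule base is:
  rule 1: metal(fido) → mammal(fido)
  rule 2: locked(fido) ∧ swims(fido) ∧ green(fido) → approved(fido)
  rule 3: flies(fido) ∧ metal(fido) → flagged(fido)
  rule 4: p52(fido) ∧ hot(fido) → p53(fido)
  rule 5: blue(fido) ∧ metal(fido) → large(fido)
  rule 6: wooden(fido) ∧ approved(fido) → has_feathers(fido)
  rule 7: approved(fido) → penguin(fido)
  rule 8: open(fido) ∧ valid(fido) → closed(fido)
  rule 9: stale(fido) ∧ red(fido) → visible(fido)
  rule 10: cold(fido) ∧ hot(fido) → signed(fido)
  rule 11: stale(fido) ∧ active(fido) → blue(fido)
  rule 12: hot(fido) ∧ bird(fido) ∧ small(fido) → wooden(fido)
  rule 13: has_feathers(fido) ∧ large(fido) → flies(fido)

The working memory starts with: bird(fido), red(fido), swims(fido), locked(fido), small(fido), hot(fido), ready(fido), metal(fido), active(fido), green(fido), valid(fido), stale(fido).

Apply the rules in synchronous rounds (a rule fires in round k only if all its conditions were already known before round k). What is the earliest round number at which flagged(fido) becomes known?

Round 1: rule 1 [metal(fido) → mammal(fido)]; rule 2 [locked(fido) ∧ swims(fido) ∧ green(fido) → approved(fido)]; rule 9 [stale(fido) ∧ red(fido) → visible(fido)]; rule 11 [stale(fido) ∧ active(fido) → blue(fido)]; rule 12 [hot(fido) ∧ bird(fido) ∧ small(fido) → wooden(fido)]. New: mammal(fido), approved(fido), visible(fido), blue(fido), wooden(fido).
Round 2: rule 5 [blue(fido) ∧ metal(fido) → large(fido)]; rule 6 [wooden(fido) ∧ approved(fido) → has_feathers(fido)]; rule 7 [approved(fido) → penguin(fido)]. New: large(fido), has_feathers(fido), penguin(fido).
Round 3: rule 13 [has_feathers(fido) ∧ large(fido) → flies(fido)]. New: flies(fido).
Round 4: rule 3 [flies(fido) ∧ metal(fido) → flagged(fido)]. New: flagged(fido).
flagged(fido) first appears in round 4.

4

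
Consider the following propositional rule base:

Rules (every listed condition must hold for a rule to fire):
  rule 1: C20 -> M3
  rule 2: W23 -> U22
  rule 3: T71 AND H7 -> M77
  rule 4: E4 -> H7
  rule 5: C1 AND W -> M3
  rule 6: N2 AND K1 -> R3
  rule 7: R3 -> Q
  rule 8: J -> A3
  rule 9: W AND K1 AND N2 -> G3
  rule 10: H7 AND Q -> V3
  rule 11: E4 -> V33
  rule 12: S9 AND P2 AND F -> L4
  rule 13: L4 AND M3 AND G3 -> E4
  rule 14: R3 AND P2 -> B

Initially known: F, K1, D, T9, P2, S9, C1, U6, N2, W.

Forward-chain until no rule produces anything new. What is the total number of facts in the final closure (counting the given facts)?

20

[1] rule 5 [C1 AND W -> M3]; rule 6 [N2 AND K1 -> R3]; rule 9 [W AND K1 AND N2 -> G3]; rule 12 [S9 AND P2 AND F -> L4]. ⇒ new: M3, R3, G3, L4.
[2] rule 7 [R3 -> Q]; rule 13 [L4 AND M3 AND G3 -> E4]; rule 14 [R3 AND P2 -> B]. ⇒ new: Q, E4, B.
[3] rule 4 [E4 -> H7]; rule 11 [E4 -> V33]. ⇒ new: H7, V33.
[4] rule 10 [H7 AND Q -> V3]. ⇒ new: V3.
Closure: {B, C1, D, E4, F, G3, H7, K1, L4, M3, N2, P2, Q, R3, S9, T9, U6, V3, V33, W} — 20 facts.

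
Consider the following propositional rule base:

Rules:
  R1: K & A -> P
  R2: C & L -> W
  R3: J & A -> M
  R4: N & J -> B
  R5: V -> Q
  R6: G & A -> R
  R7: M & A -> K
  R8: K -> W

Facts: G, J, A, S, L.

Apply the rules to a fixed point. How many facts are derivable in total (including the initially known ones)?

Round 1 — R3, R6, derive M, R.
Round 2 — R7, derive K.
Round 3 — R1, R8, derive P, W.
Closure: {A, G, J, K, L, M, P, R, S, W} — 10 facts.

10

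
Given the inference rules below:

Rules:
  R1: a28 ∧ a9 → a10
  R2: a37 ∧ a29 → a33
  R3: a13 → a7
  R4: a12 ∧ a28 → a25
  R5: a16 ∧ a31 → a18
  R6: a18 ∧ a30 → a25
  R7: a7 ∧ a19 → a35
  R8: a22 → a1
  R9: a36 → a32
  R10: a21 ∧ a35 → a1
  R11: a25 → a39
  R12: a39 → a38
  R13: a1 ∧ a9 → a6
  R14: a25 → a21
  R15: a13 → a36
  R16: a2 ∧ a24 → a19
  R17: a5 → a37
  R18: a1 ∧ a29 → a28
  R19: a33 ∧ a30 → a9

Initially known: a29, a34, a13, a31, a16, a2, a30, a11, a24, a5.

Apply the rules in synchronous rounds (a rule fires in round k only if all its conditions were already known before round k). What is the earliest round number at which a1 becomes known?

4

Round 1: R3 [a13 → a7]; R5 [a16 ∧ a31 → a18]; R15 [a13 → a36]; R16 [a2 ∧ a24 → a19]; R17 [a5 → a37]. Adds a7, a18, a36, a19, a37.
Round 2: R2 [a37 ∧ a29 → a33]; R6 [a18 ∧ a30 → a25]; R7 [a7 ∧ a19 → a35]; R9 [a36 → a32]. Adds a33, a25, a35, a32.
Round 3: R11 [a25 → a39]; R14 [a25 → a21]; R19 [a33 ∧ a30 → a9]. Adds a39, a21, a9.
Round 4: R10 [a21 ∧ a35 → a1]; R12 [a39 → a38]. Adds a1, a38.
a1 first appears in round 4.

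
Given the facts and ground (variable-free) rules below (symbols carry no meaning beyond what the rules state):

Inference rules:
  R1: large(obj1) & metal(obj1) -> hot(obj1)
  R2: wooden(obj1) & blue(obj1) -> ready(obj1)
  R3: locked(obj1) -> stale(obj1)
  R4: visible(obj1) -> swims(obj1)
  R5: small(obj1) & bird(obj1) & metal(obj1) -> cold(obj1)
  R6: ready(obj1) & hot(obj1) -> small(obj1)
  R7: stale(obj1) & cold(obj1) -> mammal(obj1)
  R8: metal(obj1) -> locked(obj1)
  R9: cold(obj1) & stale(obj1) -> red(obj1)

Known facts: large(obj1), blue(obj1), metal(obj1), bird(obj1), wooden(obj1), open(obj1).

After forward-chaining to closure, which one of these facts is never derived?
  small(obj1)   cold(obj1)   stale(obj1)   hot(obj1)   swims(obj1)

swims(obj1)

Round 1 fires R1, R2, R8, giving hot(obj1), ready(obj1), locked(obj1).
Round 2 fires R3, R6, giving stale(obj1), small(obj1).
Round 3 fires R5, giving cold(obj1).
Round 4 fires R7, R9, giving mammal(obj1), red(obj1).
Derived: stale(obj1) (round 2), hot(obj1) (round 1), small(obj1) (round 2), cold(obj1) (round 3). swims(obj1) never appears in any round.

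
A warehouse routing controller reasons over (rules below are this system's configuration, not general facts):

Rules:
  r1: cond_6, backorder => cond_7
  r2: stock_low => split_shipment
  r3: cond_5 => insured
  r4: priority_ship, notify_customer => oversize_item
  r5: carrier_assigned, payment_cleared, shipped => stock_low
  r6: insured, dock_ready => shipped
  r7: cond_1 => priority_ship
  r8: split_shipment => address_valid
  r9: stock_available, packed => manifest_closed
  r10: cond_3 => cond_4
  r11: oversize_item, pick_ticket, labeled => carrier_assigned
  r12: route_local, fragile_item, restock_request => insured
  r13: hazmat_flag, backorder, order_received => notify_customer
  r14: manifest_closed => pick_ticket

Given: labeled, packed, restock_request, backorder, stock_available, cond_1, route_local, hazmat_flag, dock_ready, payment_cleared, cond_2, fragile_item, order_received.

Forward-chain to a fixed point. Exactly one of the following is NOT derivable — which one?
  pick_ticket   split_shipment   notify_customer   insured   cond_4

Round 1 fires r7, r9, r12, r13, giving priority_ship, manifest_closed, insured, notify_customer.
Round 2 fires r4, r6, r14, giving oversize_item, shipped, pick_ticket.
Round 3 fires r11, giving carrier_assigned.
Round 4 fires r5, giving stock_low.
Round 5 fires r2, giving split_shipment.
Round 6 fires r8, giving address_valid.
Derived: pick_ticket (round 2), notify_customer (round 1), insured (round 1), split_shipment (round 5). cond_4 never appears in any round.

cond_4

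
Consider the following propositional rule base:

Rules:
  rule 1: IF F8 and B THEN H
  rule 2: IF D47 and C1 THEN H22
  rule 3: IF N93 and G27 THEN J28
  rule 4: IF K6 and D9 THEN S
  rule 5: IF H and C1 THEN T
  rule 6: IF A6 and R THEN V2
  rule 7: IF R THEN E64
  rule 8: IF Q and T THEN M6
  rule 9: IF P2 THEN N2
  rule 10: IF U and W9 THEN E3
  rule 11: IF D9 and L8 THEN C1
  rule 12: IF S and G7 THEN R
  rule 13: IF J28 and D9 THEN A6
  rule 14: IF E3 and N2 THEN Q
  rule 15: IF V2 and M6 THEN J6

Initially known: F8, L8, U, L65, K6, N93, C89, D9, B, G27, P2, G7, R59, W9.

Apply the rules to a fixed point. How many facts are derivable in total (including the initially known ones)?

28

Round 1 fires rule 1, rule 3, rule 4, rule 9, rule 10, rule 11, giving H, J28, S, N2, E3, C1.
Round 2 fires rule 5, rule 12, rule 13, rule 14, giving T, R, A6, Q.
Round 3 fires rule 6, rule 7, rule 8, giving V2, E64, M6.
Round 4 fires rule 15, giving J6.
Closure: {A6, B, C1, C89, D9, E3, E64, F8, G27, G7, H, J28, J6, K6, L65, L8, M6, N2, N93, P2, Q, R, R59, S, T, U, V2, W9} — 28 facts.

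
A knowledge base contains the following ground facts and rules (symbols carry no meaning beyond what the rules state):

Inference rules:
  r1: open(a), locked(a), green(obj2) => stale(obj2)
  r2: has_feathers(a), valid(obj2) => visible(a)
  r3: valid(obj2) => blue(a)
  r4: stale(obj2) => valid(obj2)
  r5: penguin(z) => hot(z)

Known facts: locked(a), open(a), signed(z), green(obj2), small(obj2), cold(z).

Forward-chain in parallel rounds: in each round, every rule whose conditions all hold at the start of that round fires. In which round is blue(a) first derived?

3

Round 1 — r1, derive stale(obj2).
Round 2 — r4, derive valid(obj2).
Round 3 — r3, derive blue(a).
blue(a) first appears in round 3.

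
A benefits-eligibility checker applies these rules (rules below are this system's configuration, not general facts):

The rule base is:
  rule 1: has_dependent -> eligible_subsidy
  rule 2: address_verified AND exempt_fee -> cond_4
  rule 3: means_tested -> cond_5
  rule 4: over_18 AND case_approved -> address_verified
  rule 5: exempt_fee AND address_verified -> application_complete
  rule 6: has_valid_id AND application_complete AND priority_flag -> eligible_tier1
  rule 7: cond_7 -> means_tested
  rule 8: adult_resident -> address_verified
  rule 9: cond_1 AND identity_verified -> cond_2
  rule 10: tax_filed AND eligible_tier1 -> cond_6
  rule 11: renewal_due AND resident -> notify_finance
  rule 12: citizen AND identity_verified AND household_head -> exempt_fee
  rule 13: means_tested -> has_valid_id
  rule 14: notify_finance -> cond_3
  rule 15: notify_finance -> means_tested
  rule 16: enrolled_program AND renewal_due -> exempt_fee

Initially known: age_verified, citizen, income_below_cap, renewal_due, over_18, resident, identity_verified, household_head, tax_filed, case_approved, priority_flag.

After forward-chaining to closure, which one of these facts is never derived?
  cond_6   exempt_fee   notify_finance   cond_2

cond_2

Round 1 — rule 4, rule 11, rule 12, derive address_verified, notify_finance, exempt_fee.
Round 2 — rule 2, rule 5, rule 14, rule 15, derive cond_4, application_complete, cond_3, means_tested.
Round 3 — rule 3, rule 13, derive cond_5, has_valid_id.
Round 4 — rule 6, derive eligible_tier1.
Round 5 — rule 10, derive cond_6.
Derived: cond_6 (round 5), notify_finance (round 1), exempt_fee (round 1). cond_2 never appears in any round.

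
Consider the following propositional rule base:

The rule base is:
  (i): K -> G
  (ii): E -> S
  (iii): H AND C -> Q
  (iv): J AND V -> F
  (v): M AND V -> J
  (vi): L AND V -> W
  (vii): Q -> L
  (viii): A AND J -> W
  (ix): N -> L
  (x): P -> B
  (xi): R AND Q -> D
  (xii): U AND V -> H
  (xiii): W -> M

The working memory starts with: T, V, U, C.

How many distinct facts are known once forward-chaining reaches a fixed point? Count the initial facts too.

11

[1] (xii) [U AND V -> H]. ⇒ new: H.
[2] (iii) [H AND C -> Q]. ⇒ new: Q.
[3] (vii) [Q -> L]. ⇒ new: L.
[4] (vi) [L AND V -> W]. ⇒ new: W.
[5] (xiii) [W -> M]. ⇒ new: M.
[6] (v) [M AND V -> J]. ⇒ new: J.
[7] (iv) [J AND V -> F]. ⇒ new: F.
Closure: {C, F, H, J, L, M, Q, T, U, V, W} — 11 facts.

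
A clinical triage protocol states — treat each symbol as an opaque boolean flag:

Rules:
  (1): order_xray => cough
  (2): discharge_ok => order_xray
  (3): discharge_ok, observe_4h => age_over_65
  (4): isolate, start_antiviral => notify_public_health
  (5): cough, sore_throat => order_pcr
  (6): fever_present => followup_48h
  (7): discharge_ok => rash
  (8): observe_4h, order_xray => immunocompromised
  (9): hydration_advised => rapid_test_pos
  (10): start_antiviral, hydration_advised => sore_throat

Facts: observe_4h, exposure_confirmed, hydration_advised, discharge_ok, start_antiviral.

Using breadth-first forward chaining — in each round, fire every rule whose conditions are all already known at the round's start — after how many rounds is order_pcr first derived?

3

Round 1 — (2), (3), (7), (9), (10), derive order_xray, age_over_65, rash, rapid_test_pos, sore_throat.
Round 2 — (1), (8), derive cough, immunocompromised.
Round 3 — (5), derive order_pcr.
order_pcr first appears in round 3.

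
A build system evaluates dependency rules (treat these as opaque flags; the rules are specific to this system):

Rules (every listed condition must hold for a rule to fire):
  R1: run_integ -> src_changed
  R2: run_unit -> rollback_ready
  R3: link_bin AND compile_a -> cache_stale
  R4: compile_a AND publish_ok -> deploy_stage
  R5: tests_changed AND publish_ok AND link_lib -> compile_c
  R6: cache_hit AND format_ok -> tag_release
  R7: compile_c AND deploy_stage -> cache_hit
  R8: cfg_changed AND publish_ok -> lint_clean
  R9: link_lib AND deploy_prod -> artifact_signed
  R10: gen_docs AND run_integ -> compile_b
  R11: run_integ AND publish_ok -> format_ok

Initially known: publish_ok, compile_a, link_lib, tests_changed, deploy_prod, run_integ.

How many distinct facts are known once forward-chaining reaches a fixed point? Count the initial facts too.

13

Round 1 — R1, R4, R5, R9, R11, derive src_changed, deploy_stage, compile_c, artifact_signed, format_ok.
Round 2 — R7, derive cache_hit.
Round 3 — R6, derive tag_release.
Closure: {artifact_signed, cache_hit, compile_a, compile_c, deploy_prod, deploy_stage, format_ok, link_lib, publish_ok, run_integ, src_changed, tag_release, tests_changed} — 13 facts.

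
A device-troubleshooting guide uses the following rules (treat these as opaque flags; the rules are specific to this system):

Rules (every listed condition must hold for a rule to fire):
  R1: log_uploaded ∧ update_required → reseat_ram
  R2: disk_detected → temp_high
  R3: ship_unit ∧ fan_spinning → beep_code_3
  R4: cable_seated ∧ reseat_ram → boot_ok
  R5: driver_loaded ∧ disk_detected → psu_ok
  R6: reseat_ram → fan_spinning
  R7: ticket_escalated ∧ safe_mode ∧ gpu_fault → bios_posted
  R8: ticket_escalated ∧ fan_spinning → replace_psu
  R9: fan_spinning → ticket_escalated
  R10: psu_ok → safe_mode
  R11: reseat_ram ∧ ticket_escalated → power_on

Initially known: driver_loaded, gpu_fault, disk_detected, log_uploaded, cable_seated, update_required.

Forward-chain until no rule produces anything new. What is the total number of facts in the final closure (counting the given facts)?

16

Round 1 fires R1, R2, R5, giving reseat_ram, temp_high, psu_ok.
Round 2 fires R4, R6, R10, giving boot_ok, fan_spinning, safe_mode.
Round 3 fires R9, giving ticket_escalated.
Round 4 fires R7, R8, R11, giving bios_posted, replace_psu, power_on.
Closure: {bios_posted, boot_ok, cable_seated, disk_detected, driver_loaded, fan_spinning, gpu_fault, log_uploaded, power_on, psu_ok, replace_psu, reseat_ram, safe_mode, temp_high, ticket_escalated, update_required} — 16 facts.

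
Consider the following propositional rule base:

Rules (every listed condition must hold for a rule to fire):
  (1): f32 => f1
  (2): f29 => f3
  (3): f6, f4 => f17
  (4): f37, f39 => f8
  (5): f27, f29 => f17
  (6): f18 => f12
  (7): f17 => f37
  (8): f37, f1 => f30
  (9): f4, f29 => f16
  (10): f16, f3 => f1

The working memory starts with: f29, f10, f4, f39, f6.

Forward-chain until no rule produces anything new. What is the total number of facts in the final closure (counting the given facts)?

[1] (2) [f29 => f3]; (3) [f6, f4 => f17]; (9) [f4, f29 => f16]. ⇒ new: f3, f17, f16.
[2] (7) [f17 => f37]; (10) [f16, f3 => f1]. ⇒ new: f37, f1.
[3] (4) [f37, f39 => f8]; (8) [f37, f1 => f30]. ⇒ new: f8, f30.
Closure: {f1, f10, f16, f17, f29, f3, f30, f37, f39, f4, f6, f8} — 12 facts.

12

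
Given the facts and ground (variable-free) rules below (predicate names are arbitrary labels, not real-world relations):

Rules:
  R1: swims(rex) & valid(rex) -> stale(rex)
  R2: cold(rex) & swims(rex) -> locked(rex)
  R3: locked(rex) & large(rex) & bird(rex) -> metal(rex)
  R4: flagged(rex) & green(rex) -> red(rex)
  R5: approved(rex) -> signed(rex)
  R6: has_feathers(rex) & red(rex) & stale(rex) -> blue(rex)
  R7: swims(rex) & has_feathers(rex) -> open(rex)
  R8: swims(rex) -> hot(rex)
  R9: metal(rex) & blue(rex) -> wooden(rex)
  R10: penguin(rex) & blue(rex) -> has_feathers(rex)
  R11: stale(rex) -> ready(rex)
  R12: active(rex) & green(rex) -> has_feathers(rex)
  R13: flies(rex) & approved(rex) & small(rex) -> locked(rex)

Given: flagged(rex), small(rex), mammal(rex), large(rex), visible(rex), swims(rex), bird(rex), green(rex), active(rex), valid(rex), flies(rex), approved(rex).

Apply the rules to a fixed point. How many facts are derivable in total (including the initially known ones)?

23

Round 1: R1 [swims(rex) & valid(rex) -> stale(rex)]; R4 [flagged(rex) & green(rex) -> red(rex)]; R5 [approved(rex) -> signed(rex)]; R8 [swims(rex) -> hot(rex)]; R12 [active(rex) & green(rex) -> has_feathers(rex)]; R13 [flies(rex) & approved(rex) & small(rex) -> locked(rex)]. Adds stale(rex), red(rex), signed(rex), hot(rex), has_feathers(rex), locked(rex).
Round 2: R3 [locked(rex) & large(rex) & bird(rex) -> metal(rex)]; R6 [has_feathers(rex) & red(rex) & stale(rex) -> blue(rex)]; R7 [swims(rex) & has_feathers(rex) -> open(rex)]; R11 [stale(rex) -> ready(rex)]. Adds metal(rex), blue(rex), open(rex), ready(rex).
Round 3: R9 [metal(rex) & blue(rex) -> wooden(rex)]. Adds wooden(rex).
Closure: {active(rex), approved(rex), bird(rex), blue(rex), flagged(rex), flies(rex), green(rex), has_feathers(rex), hot(rex), large(rex), locked(rex), mammal(rex), metal(rex), open(rex), ready(rex), red(rex), signed(rex), small(rex), stale(rex), swims(rex), valid(rex), visible(rex), wooden(rex)} — 23 facts.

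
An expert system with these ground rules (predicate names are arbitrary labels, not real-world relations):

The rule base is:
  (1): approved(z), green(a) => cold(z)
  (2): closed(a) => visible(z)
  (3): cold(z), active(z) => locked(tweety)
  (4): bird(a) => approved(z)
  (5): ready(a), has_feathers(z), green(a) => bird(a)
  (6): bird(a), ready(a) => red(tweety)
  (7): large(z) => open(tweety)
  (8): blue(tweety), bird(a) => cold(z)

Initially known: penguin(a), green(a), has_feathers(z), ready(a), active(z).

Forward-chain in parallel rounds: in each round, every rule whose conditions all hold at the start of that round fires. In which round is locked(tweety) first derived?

Round 1: (5) [ready(a), has_feathers(z), green(a) => bird(a)]. Adds bird(a).
Round 2: (4) [bird(a) => approved(z)]; (6) [bird(a), ready(a) => red(tweety)]. Adds approved(z), red(tweety).
Round 3: (1) [approved(z), green(a) => cold(z)]. Adds cold(z).
Round 4: (3) [cold(z), active(z) => locked(tweety)]. Adds locked(tweety).
locked(tweety) first appears in round 4.

4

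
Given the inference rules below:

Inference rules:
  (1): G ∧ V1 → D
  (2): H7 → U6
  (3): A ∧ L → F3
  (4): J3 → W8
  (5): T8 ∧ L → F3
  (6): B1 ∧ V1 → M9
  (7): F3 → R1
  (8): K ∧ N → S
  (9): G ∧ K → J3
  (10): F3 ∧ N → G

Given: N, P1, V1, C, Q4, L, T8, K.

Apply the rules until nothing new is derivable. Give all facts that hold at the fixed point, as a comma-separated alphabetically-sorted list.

Round 1: (5) [T8 ∧ L → F3]; (8) [K ∧ N → S]. Adds F3, S.
Round 2: (7) [F3 → R1]; (10) [F3 ∧ N → G]. Adds R1, G.
Round 3: (1) [G ∧ V1 → D]; (9) [G ∧ K → J3]. Adds D, J3.
Round 4: (4) [J3 → W8]. Adds W8.

C, D, F3, G, J3, K, L, N, P1, Q4, R1, S, T8, V1, W8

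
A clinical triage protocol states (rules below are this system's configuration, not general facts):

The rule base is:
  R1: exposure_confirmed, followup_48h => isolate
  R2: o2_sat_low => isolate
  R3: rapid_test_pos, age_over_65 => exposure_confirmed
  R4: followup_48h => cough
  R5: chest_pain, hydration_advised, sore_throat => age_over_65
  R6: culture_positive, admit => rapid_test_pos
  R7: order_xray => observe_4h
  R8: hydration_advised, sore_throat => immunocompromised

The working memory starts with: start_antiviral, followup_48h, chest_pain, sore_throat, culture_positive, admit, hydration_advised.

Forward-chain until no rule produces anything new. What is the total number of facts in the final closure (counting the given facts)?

Round 1 fires R4, R5, R6, R8, giving cough, age_over_65, rapid_test_pos, immunocompromised.
Round 2 fires R3, giving exposure_confirmed.
Round 3 fires R1, giving isolate.
Closure: {admit, age_over_65, chest_pain, cough, culture_positive, exposure_confirmed, followup_48h, hydration_advised, immunocompromised, isolate, rapid_test_pos, sore_throat, start_antiviral} — 13 facts.

13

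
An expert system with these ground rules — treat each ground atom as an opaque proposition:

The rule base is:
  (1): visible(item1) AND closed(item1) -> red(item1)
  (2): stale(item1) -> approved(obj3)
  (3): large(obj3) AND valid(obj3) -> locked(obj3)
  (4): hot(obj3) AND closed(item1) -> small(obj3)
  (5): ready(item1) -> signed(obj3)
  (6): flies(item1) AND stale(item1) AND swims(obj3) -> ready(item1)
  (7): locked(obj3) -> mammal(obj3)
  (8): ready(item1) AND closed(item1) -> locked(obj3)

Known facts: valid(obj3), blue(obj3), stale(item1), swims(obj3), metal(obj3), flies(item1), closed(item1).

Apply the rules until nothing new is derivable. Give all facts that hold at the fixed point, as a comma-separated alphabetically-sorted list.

Round 1: (2) [stale(item1) -> approved(obj3)]; (6) [flies(item1) AND stale(item1) AND swims(obj3) -> ready(item1)]. Adds approved(obj3), ready(item1).
Round 2: (5) [ready(item1) -> signed(obj3)]; (8) [ready(item1) AND closed(item1) -> locked(obj3)]. Adds signed(obj3), locked(obj3).
Round 3: (7) [locked(obj3) -> mammal(obj3)]. Adds mammal(obj3).

approved(obj3), blue(obj3), closed(item1), flies(item1), locked(obj3), mammal(obj3), metal(obj3), ready(item1), signed(obj3), stale(item1), swims(obj3), valid(obj3)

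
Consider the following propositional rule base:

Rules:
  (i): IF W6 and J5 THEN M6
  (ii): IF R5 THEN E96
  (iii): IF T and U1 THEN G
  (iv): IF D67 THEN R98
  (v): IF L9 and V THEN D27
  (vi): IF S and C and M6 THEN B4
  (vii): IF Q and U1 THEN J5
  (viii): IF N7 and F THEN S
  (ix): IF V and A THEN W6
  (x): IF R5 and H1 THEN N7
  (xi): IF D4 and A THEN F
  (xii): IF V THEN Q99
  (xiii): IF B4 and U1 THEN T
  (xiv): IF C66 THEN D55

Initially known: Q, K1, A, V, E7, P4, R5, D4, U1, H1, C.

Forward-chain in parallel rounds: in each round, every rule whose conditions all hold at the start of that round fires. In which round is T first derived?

4

Round 1: (ii) [IF R5 THEN E96]; (vii) [IF Q and U1 THEN J5]; (ix) [IF V and A THEN W6]; (x) [IF R5 and H1 THEN N7]; (xi) [IF D4 and A THEN F]; (xii) [IF V THEN Q99]. Adds E96, J5, W6, N7, F, Q99.
Round 2: (i) [IF W6 and J5 THEN M6]; (viii) [IF N7 and F THEN S]. Adds M6, S.
Round 3: (vi) [IF S and C and M6 THEN B4]. Adds B4.
Round 4: (xiii) [IF B4 and U1 THEN T]. Adds T.
T first appears in round 4.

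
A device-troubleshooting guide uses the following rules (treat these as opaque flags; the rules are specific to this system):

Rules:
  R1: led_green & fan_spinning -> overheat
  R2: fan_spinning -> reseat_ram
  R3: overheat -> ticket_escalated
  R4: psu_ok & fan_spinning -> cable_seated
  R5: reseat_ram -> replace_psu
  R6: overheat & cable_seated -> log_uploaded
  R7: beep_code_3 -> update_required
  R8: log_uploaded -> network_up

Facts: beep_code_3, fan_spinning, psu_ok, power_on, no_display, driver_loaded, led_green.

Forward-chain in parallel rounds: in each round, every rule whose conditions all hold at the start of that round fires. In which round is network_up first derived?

[1] R1 [led_green & fan_spinning -> overheat]; R2 [fan_spinning -> reseat_ram]; R4 [psu_ok & fan_spinning -> cable_seated]; R7 [beep_code_3 -> update_required]. ⇒ new: overheat, reseat_ram, cable_seated, update_required.
[2] R3 [overheat -> ticket_escalated]; R5 [reseat_ram -> replace_psu]; R6 [overheat & cable_seated -> log_uploaded]. ⇒ new: ticket_escalated, replace_psu, log_uploaded.
[3] R8 [log_uploaded -> network_up]. ⇒ new: network_up.
network_up first appears in round 3.

3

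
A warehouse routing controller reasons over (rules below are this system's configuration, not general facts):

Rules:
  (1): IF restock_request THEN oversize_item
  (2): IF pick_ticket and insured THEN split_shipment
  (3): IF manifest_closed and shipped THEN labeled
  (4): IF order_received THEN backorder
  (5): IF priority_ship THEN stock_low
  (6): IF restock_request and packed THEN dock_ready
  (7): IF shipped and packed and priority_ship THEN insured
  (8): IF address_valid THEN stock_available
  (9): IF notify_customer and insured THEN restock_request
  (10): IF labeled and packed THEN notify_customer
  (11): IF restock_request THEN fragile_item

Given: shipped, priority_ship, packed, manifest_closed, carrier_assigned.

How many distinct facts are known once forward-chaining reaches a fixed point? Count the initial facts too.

Round 1 — (3), (5), (7), derive labeled, stock_low, insured.
Round 2 — (10), derive notify_customer.
Round 3 — (9), derive restock_request.
Round 4 — (1), (6), (11), derive oversize_item, dock_ready, fragile_item.
Closure: {carrier_assigned, dock_ready, fragile_item, insured, labeled, manifest_closed, notify_customer, oversize_item, packed, priority_ship, restock_request, shipped, stock_low} — 13 facts.

13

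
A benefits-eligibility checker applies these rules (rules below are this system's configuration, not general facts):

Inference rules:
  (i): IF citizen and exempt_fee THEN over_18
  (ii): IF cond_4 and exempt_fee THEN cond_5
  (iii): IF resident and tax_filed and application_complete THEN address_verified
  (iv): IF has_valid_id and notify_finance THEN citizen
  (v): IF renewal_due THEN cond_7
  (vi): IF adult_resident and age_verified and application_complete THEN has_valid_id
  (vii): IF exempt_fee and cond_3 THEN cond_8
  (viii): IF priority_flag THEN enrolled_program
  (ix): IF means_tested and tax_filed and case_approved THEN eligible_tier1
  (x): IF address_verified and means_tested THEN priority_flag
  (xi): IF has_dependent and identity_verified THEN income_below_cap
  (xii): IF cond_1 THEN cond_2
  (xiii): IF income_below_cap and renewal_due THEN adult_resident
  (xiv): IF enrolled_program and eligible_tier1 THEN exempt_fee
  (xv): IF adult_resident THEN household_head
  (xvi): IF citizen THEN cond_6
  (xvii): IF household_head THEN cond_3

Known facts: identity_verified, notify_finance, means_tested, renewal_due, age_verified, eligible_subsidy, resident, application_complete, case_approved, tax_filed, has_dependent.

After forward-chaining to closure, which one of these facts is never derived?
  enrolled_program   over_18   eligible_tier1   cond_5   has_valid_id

cond_5

[1] (iii) [IF resident and tax_filed and application_complete THEN address_verified]; (v) [IF renewal_due THEN cond_7]; (ix) [IF means_tested and tax_filed and case_approved THEN eligible_tier1]; (xi) [IF has_dependent and identity_verified THEN income_below_cap]. ⇒ new: address_verified, cond_7, eligible_tier1, income_below_cap.
[2] (x) [IF address_verified and means_tested THEN priority_flag]; (xiii) [IF income_below_cap and renewal_due THEN adult_resident]. ⇒ new: priority_flag, adult_resident.
[3] (vi) [IF adult_resident and age_verified and application_complete THEN has_valid_id]; (viii) [IF priority_flag THEN enrolled_program]; (xv) [IF adult_resident THEN household_head]. ⇒ new: has_valid_id, enrolled_program, household_head.
[4] (iv) [IF has_valid_id and notify_finance THEN citizen]; (xiv) [IF enrolled_program and eligible_tier1 THEN exempt_fee]; (xvii) [IF household_head THEN cond_3]. ⇒ new: citizen, exempt_fee, cond_3.
[5] (i) [IF citizen and exempt_fee THEN over_18]; (vii) [IF exempt_fee and cond_3 THEN cond_8]; (xvi) [IF citizen THEN cond_6]. ⇒ new: over_18, cond_8, cond_6.
Derived: eligible_tier1 (round 1), over_18 (round 5), enrolled_program (round 3), has_valid_id (round 3). cond_5 never appears in any round.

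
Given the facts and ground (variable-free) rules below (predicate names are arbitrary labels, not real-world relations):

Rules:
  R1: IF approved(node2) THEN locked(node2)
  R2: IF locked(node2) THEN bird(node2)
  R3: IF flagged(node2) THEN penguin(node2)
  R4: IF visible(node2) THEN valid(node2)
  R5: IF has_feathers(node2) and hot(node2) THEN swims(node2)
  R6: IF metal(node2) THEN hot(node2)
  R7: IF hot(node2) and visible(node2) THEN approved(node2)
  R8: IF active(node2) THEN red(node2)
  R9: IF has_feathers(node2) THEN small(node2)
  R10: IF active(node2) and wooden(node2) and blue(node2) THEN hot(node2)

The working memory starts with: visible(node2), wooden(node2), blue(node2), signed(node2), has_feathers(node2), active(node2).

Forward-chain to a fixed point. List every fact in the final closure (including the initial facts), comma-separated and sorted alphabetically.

active(node2), approved(node2), bird(node2), blue(node2), has_feathers(node2), hot(node2), locked(node2), red(node2), signed(node2), small(node2), swims(node2), valid(node2), visible(node2), wooden(node2)

Round 1: R4 [IF visible(node2) THEN valid(node2)]; R8 [IF active(node2) THEN red(node2)]; R9 [IF has_feathers(node2) THEN small(node2)]; R10 [IF active(node2) and wooden(node2) and blue(node2) THEN hot(node2)]. New: valid(node2), red(node2), small(node2), hot(node2).
Round 2: R5 [IF has_feathers(node2) and hot(node2) THEN swims(node2)]; R7 [IF hot(node2) and visible(node2) THEN approved(node2)]. New: swims(node2), approved(node2).
Round 3: R1 [IF approved(node2) THEN locked(node2)]. New: locked(node2).
Round 4: R2 [IF locked(node2) THEN bird(node2)]. New: bird(node2).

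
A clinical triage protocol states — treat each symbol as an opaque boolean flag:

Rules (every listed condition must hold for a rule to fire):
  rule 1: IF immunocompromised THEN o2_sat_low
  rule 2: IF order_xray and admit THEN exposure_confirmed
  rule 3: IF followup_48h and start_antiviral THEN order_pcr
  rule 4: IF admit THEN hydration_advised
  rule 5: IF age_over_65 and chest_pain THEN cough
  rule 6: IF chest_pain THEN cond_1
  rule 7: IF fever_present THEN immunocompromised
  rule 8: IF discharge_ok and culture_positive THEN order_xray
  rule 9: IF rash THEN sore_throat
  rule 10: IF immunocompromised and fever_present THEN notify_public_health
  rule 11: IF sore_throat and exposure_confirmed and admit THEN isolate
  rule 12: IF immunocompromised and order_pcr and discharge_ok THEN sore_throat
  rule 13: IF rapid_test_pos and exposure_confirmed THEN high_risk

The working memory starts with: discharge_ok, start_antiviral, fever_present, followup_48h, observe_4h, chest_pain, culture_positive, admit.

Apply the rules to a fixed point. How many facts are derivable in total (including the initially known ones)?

18

[1] rule 3 [IF followup_48h and start_antiviral THEN order_pcr]; rule 4 [IF admit THEN hydration_advised]; rule 6 [IF chest_pain THEN cond_1]; rule 7 [IF fever_present THEN immunocompromised]; rule 8 [IF discharge_ok and culture_positive THEN order_xray]. ⇒ new: order_pcr, hydration_advised, cond_1, immunocompromised, order_xray.
[2] rule 1 [IF immunocompromised THEN o2_sat_low]; rule 2 [IF order_xray and admit THEN exposure_confirmed]; rule 10 [IF immunocompromised and fever_present THEN notify_public_health]; rule 12 [IF immunocompromised and order_pcr and discharge_ok THEN sore_throat]. ⇒ new: o2_sat_low, exposure_confirmed, notify_public_health, sore_throat.
[3] rule 11 [IF sore_throat and exposure_confirmed and admit THEN isolate]. ⇒ new: isolate.
Closure: {admit, chest_pain, cond_1, culture_positive, discharge_ok, exposure_confirmed, fever_present, followup_48h, hydration_advised, immunocompromised, isolate, notify_public_health, o2_sat_low, observe_4h, order_pcr, order_xray, sore_throat, start_antiviral} — 18 facts.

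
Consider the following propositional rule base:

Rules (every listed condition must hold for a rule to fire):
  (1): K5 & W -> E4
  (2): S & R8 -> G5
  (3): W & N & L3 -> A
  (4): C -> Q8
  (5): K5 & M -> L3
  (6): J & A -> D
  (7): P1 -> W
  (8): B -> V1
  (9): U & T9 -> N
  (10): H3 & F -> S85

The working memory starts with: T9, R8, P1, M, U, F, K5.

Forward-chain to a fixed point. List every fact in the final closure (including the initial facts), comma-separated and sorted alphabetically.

A, E4, F, K5, L3, M, N, P1, R8, T9, U, W

Round 1 fires (5), (7), (9), giving L3, W, N.
Round 2 fires (1), (3), giving E4, A.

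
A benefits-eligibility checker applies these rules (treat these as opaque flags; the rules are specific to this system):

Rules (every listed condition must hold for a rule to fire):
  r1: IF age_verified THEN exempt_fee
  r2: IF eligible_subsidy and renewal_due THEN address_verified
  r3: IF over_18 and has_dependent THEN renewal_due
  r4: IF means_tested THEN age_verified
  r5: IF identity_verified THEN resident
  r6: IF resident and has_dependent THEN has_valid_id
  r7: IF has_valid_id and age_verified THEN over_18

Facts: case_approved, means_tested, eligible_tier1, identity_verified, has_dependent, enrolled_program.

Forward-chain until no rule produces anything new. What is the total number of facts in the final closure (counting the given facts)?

Round 1: r4 [IF means_tested THEN age_verified]; r5 [IF identity_verified THEN resident]. Adds age_verified, resident.
Round 2: r1 [IF age_verified THEN exempt_fee]; r6 [IF resident and has_dependent THEN has_valid_id]. Adds exempt_fee, has_valid_id.
Round 3: r7 [IF has_valid_id and age_verified THEN over_18]. Adds over_18.
Round 4: r3 [IF over_18 and has_dependent THEN renewal_due]. Adds renewal_due.
Closure: {age_verified, case_approved, eligible_tier1, enrolled_program, exempt_fee, has_dependent, has_valid_id, identity_verified, means_tested, over_18, renewal_due, resident} — 12 facts.

12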